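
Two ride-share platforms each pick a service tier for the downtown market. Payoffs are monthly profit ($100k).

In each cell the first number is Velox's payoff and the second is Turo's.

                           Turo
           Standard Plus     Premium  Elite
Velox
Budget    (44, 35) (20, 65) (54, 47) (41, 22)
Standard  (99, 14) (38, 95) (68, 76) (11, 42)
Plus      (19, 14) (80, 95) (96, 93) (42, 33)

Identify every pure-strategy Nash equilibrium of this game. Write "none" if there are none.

For each player, find the best response to each opponent profile; mutual best responses are the pure NE.
Velox against Standard: payoffs 44, 99, 19 → best response Standard.
Velox against Plus: payoffs 20, 38, 80 → best response Plus.
Velox against Premium: payoffs 54, 68, 96 → best response Plus.
Velox against Elite: payoffs 41, 11, 42 → best response Plus.
Turo against Budget: payoffs 35, 65, 47, 22 → best response Plus.
Turo against Standard: payoffs 14, 95, 76, 42 → best response Plus.
Turo against Plus: payoffs 14, 95, 93, 33 → best response Plus.
Mutual best responses: (Plus, Plus).

The unique pure-strategy Nash equilibrium is (Plus, Plus).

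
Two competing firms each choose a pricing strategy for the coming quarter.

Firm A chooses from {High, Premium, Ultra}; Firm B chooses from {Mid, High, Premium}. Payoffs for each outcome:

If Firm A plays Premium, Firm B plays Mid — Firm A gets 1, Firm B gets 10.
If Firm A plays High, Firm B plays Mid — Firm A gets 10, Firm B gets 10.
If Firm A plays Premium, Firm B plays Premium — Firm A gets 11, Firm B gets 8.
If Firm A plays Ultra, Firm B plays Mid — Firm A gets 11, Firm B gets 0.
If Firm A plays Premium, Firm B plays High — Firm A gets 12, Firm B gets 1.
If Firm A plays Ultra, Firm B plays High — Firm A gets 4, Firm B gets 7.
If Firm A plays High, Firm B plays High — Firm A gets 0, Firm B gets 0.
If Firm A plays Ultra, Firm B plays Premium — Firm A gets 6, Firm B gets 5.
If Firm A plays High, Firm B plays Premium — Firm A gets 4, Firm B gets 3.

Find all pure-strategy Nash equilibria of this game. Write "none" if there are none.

This game has no pure Nash equilibrium.

Mark each player's best response to every combination of opponents' strategies; a profile where every player is best-responding is a pure Nash equilibrium.
Firm A against Mid: payoffs 10, 1, 11 → best response Ultra.
Firm A against High: payoffs 0, 12, 4 → best response Premium.
Firm A against Premium: payoffs 4, 11, 6 → best response Premium.
Firm B against High: payoffs 10, 0, 3 → best response Mid.
Firm B against Premium: payoffs 10, 1, 8 → best response Mid.
Firm B against Ultra: payoffs 0, 7, 5 → best response High.
No profile is a mutual best response for all players.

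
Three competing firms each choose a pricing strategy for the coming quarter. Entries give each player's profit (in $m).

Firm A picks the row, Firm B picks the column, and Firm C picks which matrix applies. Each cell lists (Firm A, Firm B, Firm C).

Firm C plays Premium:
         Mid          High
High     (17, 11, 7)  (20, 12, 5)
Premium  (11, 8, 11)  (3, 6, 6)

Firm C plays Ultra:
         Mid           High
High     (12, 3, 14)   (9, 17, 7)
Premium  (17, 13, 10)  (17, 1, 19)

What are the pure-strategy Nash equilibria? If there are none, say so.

(High, Mid, Premium): Firm B can switch to High (11 → 12). Not NE.
(High, Mid, Ultra): Firm A can switch to Premium (12 → 17). Not NE.
(High, High, Premium): Firm C can switch to Ultra (5 → 7). Not NE.
(High, High, Ultra): Firm A can switch to Premium (9 → 17). Not NE.
(Premium, Mid, Premium): Firm A can switch to High (11 → 17). Not NE.
(Premium, Mid, Ultra): Firm C can switch to Premium (10 → 11). Not NE.
(The remaining 2 profiles each have a profitable deviation by the same check.)

This game has no pure Nash equilibrium.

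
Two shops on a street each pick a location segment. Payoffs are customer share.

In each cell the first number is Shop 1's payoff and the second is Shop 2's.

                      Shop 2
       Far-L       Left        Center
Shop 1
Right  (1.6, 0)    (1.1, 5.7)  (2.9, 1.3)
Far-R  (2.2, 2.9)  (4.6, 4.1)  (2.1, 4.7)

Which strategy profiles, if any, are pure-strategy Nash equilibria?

(Right, Far-L): Shop 1 can switch to Far-R (1.6 → 2.2). Not NE.
(Right, Left): Shop 1 can switch to Far-R (1.1 → 4.6). Not NE.
(Right, Center): Shop 2 can switch to Left (1.3 → 5.7). Not NE.
(Far-R, Far-L): Shop 2 can switch to Left (2.9 → 4.1). Not NE.
(Far-R, Left): Shop 2 can switch to Center (4.1 → 4.7). Not NE.
(Far-R, Center): Shop 1 can switch to Right (2.1 → 2.9). Not NE.

This game has no pure Nash equilibrium.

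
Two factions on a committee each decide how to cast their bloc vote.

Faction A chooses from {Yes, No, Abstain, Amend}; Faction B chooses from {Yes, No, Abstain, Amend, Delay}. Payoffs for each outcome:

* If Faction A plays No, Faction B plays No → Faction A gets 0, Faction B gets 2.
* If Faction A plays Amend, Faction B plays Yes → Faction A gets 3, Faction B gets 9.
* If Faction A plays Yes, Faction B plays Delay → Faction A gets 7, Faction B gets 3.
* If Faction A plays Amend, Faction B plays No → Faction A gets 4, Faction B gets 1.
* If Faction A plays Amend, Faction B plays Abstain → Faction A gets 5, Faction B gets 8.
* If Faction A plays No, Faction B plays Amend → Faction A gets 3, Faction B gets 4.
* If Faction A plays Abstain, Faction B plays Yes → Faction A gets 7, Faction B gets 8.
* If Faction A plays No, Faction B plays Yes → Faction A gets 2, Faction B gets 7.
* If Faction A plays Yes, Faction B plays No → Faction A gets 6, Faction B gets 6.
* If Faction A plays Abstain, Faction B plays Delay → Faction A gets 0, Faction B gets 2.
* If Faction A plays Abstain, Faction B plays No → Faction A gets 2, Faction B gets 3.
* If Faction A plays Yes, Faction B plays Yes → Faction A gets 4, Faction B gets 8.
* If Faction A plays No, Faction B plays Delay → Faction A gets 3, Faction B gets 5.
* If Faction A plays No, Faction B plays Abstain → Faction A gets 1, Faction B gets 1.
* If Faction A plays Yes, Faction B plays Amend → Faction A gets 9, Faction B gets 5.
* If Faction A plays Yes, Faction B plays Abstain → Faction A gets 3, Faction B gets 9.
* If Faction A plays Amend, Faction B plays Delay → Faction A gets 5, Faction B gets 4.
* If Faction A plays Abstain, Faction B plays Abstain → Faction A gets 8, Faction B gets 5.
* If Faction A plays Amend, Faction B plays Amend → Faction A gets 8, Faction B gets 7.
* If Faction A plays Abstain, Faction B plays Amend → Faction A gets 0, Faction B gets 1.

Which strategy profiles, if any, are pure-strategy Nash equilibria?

For each strategy profile, look for a profitable unilateral deviation.
(Yes, Yes): Faction A can switch to Abstain (4 → 7). Not NE.
(Yes, No): Faction B can switch to Yes (6 → 8). Not NE.
(Yes, Abstain): Faction A can switch to Abstain (3 → 8). Not NE.
(Yes, Amend): Faction B can switch to Yes (5 → 8). Not NE.
(Yes, Delay): Faction B can switch to Yes (3 → 8). Not NE.
(No, Yes): Faction A can switch to Yes (2 → 4). Not NE.
(No, No): Faction A can switch to Yes (0 → 6). Not NE.
(No, Abstain): Faction A can switch to Yes (1 → 3). Not NE.
(No, Amend): Faction A can switch to Yes (3 → 9). Not NE.
(No, Delay): Faction A can switch to Yes (3 → 7). Not NE.
(Abstain, Yes): Faction A gets 7, best alternative 4; Faction B gets 8, best alternative 5. No profitable deviation — NE.
(The remaining 9 profiles each have a profitable deviation by the same check.)

(Abstain, Yes)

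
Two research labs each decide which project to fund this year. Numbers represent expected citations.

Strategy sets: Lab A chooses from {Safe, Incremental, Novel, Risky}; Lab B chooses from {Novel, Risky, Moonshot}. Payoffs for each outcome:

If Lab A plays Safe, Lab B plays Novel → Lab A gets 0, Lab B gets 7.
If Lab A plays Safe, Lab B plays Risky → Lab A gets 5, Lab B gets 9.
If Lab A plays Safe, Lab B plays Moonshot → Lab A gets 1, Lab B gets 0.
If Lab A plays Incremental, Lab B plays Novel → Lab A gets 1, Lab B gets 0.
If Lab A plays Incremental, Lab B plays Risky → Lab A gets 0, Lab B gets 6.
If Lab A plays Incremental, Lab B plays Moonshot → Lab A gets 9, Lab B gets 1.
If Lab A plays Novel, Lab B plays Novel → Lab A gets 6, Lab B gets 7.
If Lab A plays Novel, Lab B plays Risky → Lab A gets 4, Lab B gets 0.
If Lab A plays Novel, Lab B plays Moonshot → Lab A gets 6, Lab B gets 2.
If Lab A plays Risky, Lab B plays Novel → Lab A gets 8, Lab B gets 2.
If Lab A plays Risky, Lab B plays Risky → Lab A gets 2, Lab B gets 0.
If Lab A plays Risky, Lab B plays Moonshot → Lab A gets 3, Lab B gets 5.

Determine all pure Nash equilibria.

(Safe, Risky)

Lab A against Novel: payoffs 0, 1, 6, 8 → best response Risky.
Lab A against Risky: payoffs 5, 0, 4, 2 → best response Safe.
Lab A against Moonshot: payoffs 1, 9, 6, 3 → best response Incremental.
Lab B against Safe: payoffs 7, 9, 0 → best response Risky.
Lab B against Incremental: payoffs 0, 6, 1 → best response Risky.
Lab B against Novel: payoffs 7, 0, 2 → best response Novel.
Lab B against Risky: payoffs 2, 0, 5 → best response Moonshot.
Mutual best responses: (Safe, Risky).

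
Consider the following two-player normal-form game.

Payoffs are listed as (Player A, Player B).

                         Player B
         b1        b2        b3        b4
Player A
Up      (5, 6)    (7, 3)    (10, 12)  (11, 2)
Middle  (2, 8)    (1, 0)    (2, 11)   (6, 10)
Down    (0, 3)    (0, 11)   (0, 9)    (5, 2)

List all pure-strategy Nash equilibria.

The unique pure-strategy Nash equilibrium is (Up, b3).

(Up, b1): Player B can switch to b3 (6 → 12). Not NE.
(Up, b2): Player B can switch to b1 (3 → 6). Not NE.
(Up, b3): Player A gets 10, best alternative 2; Player B gets 12, best alternative 6. No profitable deviation — NE.
(Up, b4): Player B can switch to b1 (2 → 6). Not NE.
(Middle, b1): Player A can switch to Up (2 → 5). Not NE.
(Middle, b2): Player A can switch to Up (1 → 7). Not NE.
(Middle, b3): Player A can switch to Up (2 → 10). Not NE.
(Middle, b4): Player A can switch to Up (6 → 11). Not NE.
(Down, b1): Player A can switch to Up (0 → 5). Not NE.
(Down, b2): Player A can switch to Up (0 → 7). Not NE.
(Down, b3): Player A can switch to Up (0 → 10). Not NE.
(Down, b4): Player A can switch to Up (5 → 11). Not NE.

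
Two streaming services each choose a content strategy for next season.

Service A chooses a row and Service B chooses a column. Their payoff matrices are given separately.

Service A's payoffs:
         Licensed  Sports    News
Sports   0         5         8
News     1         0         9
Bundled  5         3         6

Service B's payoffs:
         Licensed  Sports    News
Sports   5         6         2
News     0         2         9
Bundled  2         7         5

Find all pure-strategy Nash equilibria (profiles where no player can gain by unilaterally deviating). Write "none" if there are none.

Service A against Licensed: payoffs 0, 1, 5 → best response Bundled.
Service A against Sports: payoffs 5, 0, 3 → best response Sports.
Service A against News: payoffs 8, 9, 6 → best response News.
Service B against Sports: payoffs 5, 6, 2 → best response Sports.
Service B against News: payoffs 0, 2, 9 → best response News.
Service B against Bundled: payoffs 2, 7, 5 → best response Sports.
Mutual best responses: (Sports, Sports); (News, News).

(Sports, Sports) and (News, News)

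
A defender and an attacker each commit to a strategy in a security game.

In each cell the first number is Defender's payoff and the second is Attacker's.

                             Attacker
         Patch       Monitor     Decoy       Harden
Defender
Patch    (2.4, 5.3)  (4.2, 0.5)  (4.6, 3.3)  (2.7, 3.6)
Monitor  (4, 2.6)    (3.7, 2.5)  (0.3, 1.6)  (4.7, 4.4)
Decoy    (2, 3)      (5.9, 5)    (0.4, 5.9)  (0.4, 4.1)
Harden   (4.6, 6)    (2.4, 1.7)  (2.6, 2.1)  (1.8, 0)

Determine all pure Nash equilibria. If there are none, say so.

For each player, find the best response to each opponent profile; mutual best responses are the pure NE.
Defender against Patch: payoffs 2.4, 4, 2, 4.6 → best response Harden.
Defender against Monitor: payoffs 4.2, 3.7, 5.9, 2.4 → best response Decoy.
Defender against Decoy: payoffs 4.6, 0.3, 0.4, 2.6 → best response Patch.
Defender against Harden: payoffs 2.7, 4.7, 0.4, 1.8 → best response Monitor.
Attacker against Patch: payoffs 5.3, 0.5, 3.3, 3.6 → best response Patch.
Attacker against Monitor: payoffs 2.6, 2.5, 1.6, 4.4 → best response Harden.
Attacker against Decoy: payoffs 3, 5, 5.9, 4.1 → best response Decoy.
Attacker against Harden: payoffs 6, 1.7, 2.1, 0 → best response Patch.
Mutual best responses: (Monitor, Harden); (Harden, Patch).

The pure Nash equilibria are (Monitor, Harden); (Harden, Patch).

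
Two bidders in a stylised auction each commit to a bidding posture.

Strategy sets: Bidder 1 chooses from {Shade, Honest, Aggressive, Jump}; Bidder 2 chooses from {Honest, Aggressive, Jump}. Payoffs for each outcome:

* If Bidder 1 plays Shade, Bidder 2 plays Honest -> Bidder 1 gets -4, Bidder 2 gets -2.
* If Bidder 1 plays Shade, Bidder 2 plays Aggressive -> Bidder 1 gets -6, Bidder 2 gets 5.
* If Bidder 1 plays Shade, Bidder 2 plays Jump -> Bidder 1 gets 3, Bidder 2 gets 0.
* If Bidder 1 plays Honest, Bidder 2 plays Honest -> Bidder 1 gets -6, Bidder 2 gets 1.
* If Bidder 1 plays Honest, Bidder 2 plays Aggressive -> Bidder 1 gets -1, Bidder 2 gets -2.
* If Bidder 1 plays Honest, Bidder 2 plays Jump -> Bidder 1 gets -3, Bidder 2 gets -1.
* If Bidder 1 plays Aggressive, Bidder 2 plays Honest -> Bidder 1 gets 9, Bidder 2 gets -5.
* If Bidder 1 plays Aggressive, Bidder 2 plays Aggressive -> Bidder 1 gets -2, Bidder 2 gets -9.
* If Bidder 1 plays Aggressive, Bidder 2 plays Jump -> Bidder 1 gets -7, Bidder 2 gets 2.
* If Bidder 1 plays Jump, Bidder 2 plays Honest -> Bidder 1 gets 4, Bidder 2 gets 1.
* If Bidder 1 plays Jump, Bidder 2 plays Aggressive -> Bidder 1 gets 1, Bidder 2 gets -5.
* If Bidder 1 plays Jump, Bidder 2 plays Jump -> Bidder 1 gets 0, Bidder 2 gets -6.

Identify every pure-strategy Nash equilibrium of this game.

For each player, find the best response to each opponent profile; mutual best responses are the pure NE.
Bidder 1 against Honest: payoffs -4, -6, 9, 4 → best response Aggressive.
Bidder 1 against Aggressive: payoffs -6, -1, -2, 1 → best response Jump.
Bidder 1 against Jump: payoffs 3, -3, -7, 0 → best response Shade.
Bidder 2 against Shade: payoffs -2, 5, 0 → best response Aggressive.
Bidder 2 against Honest: payoffs 1, -2, -1 → best response Honest.
Bidder 2 against Aggressive: payoffs -5, -9, 2 → best response Jump.
Bidder 2 against Jump: payoffs 1, -5, -6 → best response Honest.
No profile is a mutual best response for all players.

none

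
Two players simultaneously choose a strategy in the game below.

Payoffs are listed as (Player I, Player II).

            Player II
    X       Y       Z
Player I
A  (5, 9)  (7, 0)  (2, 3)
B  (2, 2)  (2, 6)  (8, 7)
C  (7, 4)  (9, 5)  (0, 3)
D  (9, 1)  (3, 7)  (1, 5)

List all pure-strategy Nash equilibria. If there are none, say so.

Check each profile: it is a Nash equilibrium iff no player can strictly gain by switching unilaterally.
(A, X): Player I can switch to C (5 → 7). Not NE.
(A, Y): Player I can switch to C (7 → 9). Not NE.
(A, Z): Player I can switch to B (2 → 8). Not NE.
(B, X): Player I can switch to A (2 → 5). Not NE.
(B, Y): Player I can switch to A (2 → 7). Not NE.
(B, Z): Player I gets 8, best alternative 2; Player II gets 7, best alternative 6. No profitable deviation — NE.
(C, X): Player I can switch to D (7 → 9). Not NE.
(C, Y): Player I gets 9, best alternative 7; Player II gets 5, best alternative 4. No profitable deviation — NE.
(C, Z): Player I can switch to A (0 → 2). Not NE.
(D, X): Player II can switch to Y (1 → 7). Not NE.
(The remaining 2 profiles each have a profitable deviation by the same check.)

Pure-strategy Nash equilibria: (B, Z), (C, Y)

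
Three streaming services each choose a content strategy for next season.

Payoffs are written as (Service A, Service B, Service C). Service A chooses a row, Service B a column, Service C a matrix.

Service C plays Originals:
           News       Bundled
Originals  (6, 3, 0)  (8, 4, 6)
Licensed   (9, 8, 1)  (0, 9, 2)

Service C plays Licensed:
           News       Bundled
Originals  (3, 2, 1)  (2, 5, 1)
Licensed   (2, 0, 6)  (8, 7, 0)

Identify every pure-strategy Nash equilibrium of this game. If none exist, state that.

(Originals, News, Originals): Service A can switch to Licensed (6 → 9). Not NE.
(Originals, News, Licensed): Service B can switch to Bundled (2 → 5). Not NE.
(Originals, Bundled, Originals): Service A gets 8, best alternative 0; Service B gets 4, best alternative 3; Service C gets 6, best alternative 1. No profitable deviation — NE.
(Originals, Bundled, Licensed): Service A can switch to Licensed (2 → 8). Not NE.
(Licensed, News, Originals): Service B can switch to Bundled (8 → 9). Not NE.
(Licensed, News, Licensed): Service A can switch to Originals (2 → 3). Not NE.
(Licensed, Bundled, Originals): Service A can switch to Originals (0 → 8). Not NE.
(Licensed, Bundled, Licensed): Service C can switch to Originals (0 → 2). Not NE.

(Originals, Bundled, Originals)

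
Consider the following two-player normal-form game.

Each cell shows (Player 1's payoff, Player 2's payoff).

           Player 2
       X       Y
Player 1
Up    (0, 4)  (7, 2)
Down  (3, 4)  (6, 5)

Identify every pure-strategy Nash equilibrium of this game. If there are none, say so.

Check each profile: it is a Nash equilibrium iff no player can strictly gain by switching unilaterally.
(Up, X): Player 1 can switch to Down (0 → 3). Not NE.
(Up, Y): Player 2 can switch to X (2 → 4). Not NE.
(Down, X): Player 2 can switch to Y (4 → 5). Not NE.
(Down, Y): Player 1 can switch to Up (6 → 7). Not NE.

There is no pure-strategy Nash equilibrium.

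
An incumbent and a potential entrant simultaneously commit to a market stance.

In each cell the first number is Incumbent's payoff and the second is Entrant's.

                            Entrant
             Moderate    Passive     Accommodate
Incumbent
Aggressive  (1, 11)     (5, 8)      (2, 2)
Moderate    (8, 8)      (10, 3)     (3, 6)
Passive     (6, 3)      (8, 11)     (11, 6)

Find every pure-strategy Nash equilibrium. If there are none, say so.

Incumbent against Moderate: payoffs 1, 8, 6 → best response Moderate.
Incumbent against Passive: payoffs 5, 10, 8 → best response Moderate.
Incumbent against Accommodate: payoffs 2, 3, 11 → best response Passive.
Entrant against Aggressive: payoffs 11, 8, 2 → best response Moderate.
Entrant against Moderate: payoffs 8, 3, 6 → best response Moderate.
Entrant against Passive: payoffs 3, 11, 6 → best response Passive.
Mutual best responses: (Moderate, Moderate).

Pure NE: (Moderate, Moderate)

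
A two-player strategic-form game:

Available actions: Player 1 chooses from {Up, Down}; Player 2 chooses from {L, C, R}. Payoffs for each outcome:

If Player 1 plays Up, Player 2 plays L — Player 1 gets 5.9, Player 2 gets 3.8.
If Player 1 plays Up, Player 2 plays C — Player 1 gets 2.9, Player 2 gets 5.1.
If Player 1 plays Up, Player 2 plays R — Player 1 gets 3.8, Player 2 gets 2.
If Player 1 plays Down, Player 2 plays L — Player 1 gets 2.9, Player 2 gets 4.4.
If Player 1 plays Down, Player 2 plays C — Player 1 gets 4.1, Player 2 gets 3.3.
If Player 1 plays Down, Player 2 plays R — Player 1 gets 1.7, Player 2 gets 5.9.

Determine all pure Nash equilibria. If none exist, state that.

(Up, L): Player 2 can switch to C (3.8 → 5.1). Not NE.
(Up, C): Player 1 can switch to Down (2.9 → 4.1). Not NE.
(Up, R): Player 2 can switch to L (2 → 3.8). Not NE.
(Down, L): Player 1 can switch to Up (2.9 → 5.9). Not NE.
(Down, C): Player 2 can switch to L (3.3 → 4.4). Not NE.
(Down, R): Player 1 can switch to Up (1.7 → 3.8). Not NE.

There is no pure-strategy Nash equilibrium.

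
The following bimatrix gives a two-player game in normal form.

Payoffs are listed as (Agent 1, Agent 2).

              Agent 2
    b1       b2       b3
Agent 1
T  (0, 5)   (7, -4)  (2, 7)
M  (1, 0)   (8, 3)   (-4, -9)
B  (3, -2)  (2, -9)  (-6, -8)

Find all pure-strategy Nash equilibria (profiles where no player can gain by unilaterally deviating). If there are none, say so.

(T, b1): Agent 1 can switch to M (0 → 1). Not NE.
(T, b2): Agent 1 can switch to M (7 → 8). Not NE.
(T, b3): Agent 1 gets 2, best alternative -4; Agent 2 gets 7, best alternative 5. No profitable deviation — NE.
(M, b1): Agent 1 can switch to B (1 → 3). Not NE.
(M, b2): Agent 1 gets 8, best alternative 7; Agent 2 gets 3, best alternative 0. No profitable deviation — NE.
(M, b3): Agent 1 can switch to T (-4 → 2). Not NE.
(B, b1): Agent 1 gets 3, best alternative 1; Agent 2 gets -2, best alternative -8. No profitable deviation — NE.
(B, b2): Agent 1 can switch to T (2 → 7). Not NE.
(B, b3): Agent 1 can switch to T (-6 → 2). Not NE.

(T, b3), (M, b2), (B, b1)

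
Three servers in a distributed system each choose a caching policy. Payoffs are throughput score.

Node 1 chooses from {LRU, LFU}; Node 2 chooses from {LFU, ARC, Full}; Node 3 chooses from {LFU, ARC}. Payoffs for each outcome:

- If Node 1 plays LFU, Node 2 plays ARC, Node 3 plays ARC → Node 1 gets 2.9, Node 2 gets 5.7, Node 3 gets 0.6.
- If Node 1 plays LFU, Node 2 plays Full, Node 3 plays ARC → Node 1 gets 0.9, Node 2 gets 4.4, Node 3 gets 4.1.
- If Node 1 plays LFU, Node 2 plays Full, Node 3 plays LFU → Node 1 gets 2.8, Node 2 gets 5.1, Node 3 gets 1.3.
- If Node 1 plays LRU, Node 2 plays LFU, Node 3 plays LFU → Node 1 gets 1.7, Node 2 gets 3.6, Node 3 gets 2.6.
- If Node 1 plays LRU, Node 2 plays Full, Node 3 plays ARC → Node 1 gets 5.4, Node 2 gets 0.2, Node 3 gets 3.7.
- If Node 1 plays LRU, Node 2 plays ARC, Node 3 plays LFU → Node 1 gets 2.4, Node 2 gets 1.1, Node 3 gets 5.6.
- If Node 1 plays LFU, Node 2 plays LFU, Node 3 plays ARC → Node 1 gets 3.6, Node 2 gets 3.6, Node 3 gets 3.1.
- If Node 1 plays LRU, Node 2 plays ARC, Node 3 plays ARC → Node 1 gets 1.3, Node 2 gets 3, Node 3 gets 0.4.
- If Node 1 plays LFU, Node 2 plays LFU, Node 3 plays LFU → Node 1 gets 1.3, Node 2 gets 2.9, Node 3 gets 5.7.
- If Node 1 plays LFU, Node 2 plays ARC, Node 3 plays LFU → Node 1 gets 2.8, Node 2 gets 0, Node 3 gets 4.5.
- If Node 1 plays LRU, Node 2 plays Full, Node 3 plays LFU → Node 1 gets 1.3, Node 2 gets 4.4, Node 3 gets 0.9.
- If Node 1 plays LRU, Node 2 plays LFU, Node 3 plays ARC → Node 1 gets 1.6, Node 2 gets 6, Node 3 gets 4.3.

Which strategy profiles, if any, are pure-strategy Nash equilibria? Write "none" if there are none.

none

Node 1 against (LFU, LFU): payoffs 1.7, 1.3 → best response LRU.
Node 1 against (LFU, ARC): payoffs 1.6, 3.6 → best response LFU.
Node 1 against (ARC, LFU): payoffs 2.4, 2.8 → best response LFU.
Node 1 against (ARC, ARC): payoffs 1.3, 2.9 → best response LFU.
Node 1 against (Full, LFU): payoffs 1.3, 2.8 → best response LFU.
Node 1 against (Full, ARC): payoffs 5.4, 0.9 → best response LRU.
Node 2 against (LRU, LFU): payoffs 3.6, 1.1, 4.4 → best response Full.
Node 2 against (LRU, ARC): payoffs 6, 3, 0.2 → best response LFU.
Node 2 against (LFU, LFU): payoffs 2.9, 0, 5.1 → best response Full.
Node 2 against (LFU, ARC): payoffs 3.6, 5.7, 4.4 → best response ARC.
Node 3 against (LRU, LFU): payoffs 2.6, 4.3 → best response ARC.
Node 3 against (LRU, ARC): payoffs 5.6, 0.4 → best response LFU.
Node 3 against (LRU, Full): payoffs 0.9, 3.7 → best response ARC.
Node 3 against (LFU, LFU): payoffs 5.7, 3.1 → best response LFU.
Node 3 against (LFU, ARC): payoffs 4.5, 0.6 → best response LFU.
Node 3 against (LFU, Full): payoffs 1.3, 4.1 → best response ARC.
No profile is a mutual best response for all players.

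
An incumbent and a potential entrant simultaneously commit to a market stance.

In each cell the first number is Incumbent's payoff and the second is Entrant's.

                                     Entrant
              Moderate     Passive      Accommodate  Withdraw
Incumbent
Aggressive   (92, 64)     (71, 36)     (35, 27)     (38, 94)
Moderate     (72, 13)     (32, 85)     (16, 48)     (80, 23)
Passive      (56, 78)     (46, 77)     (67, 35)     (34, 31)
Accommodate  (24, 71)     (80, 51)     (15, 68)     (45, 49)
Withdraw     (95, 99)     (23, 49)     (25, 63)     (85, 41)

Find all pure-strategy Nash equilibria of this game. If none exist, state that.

(Withdraw, Moderate)

Mark each player's best response to every combination of opponents' strategies; a profile where every player is best-responding is a pure Nash equilibrium.
Incumbent against Moderate: payoffs 92, 72, 56, 24, 95 → best response Withdraw.
Incumbent against Passive: payoffs 71, 32, 46, 80, 23 → best response Accommodate.
Incumbent against Accommodate: payoffs 35, 16, 67, 15, 25 → best response Passive.
Incumbent against Withdraw: payoffs 38, 80, 34, 45, 85 → best response Withdraw.
Entrant against Aggressive: payoffs 64, 36, 27, 94 → best response Withdraw.
Entrant against Moderate: payoffs 13, 85, 48, 23 → best response Passive.
Entrant against Passive: payoffs 78, 77, 35, 31 → best response Moderate.
Entrant against Accommodate: payoffs 71, 51, 68, 49 → best response Moderate.
Entrant against Withdraw: payoffs 99, 49, 63, 41 → best response Moderate.
Mutual best responses: (Withdraw, Moderate).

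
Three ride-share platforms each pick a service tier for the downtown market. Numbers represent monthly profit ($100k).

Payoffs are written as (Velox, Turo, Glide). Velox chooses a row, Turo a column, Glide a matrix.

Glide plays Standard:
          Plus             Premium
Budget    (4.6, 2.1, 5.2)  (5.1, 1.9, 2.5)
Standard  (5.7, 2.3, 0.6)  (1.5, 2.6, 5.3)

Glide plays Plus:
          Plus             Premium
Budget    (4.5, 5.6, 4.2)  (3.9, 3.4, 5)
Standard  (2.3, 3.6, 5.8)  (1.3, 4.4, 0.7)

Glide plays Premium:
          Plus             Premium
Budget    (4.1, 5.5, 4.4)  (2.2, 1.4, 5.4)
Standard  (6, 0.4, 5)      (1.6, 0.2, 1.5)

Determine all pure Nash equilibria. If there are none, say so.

Velox against (Plus, Standard): payoffs 4.6, 5.7 → best response Standard.
Velox against (Plus, Plus): payoffs 4.5, 2.3 → best response Budget.
Velox against (Plus, Premium): payoffs 4.1, 6 → best response Standard.
Velox against (Premium, Standard): payoffs 5.1, 1.5 → best response Budget.
Velox against (Premium, Plus): payoffs 3.9, 1.3 → best response Budget.
Velox against (Premium, Premium): payoffs 2.2, 1.6 → best response Budget.
Turo against (Budget, Standard): payoffs 2.1, 1.9 → best response Plus.
Turo against (Budget, Plus): payoffs 5.6, 3.4 → best response Plus.
Turo against (Budget, Premium): payoffs 5.5, 1.4 → best response Plus.
Turo against (Standard, Standard): payoffs 2.3, 2.6 → best response Premium.
Turo against (Standard, Plus): payoffs 3.6, 4.4 → best response Premium.
Turo against (Standard, Premium): payoffs 0.4, 0.2 → best response Plus.
Glide against (Budget, Plus): payoffs 5.2, 4.2, 4.4 → best response Standard.
Glide against (Budget, Premium): payoffs 2.5, 5, 5.4 → best response Premium.
Glide against (Standard, Plus): payoffs 0.6, 5.8, 5 → best response Plus.
Glide against (Standard, Premium): payoffs 5.3, 0.7, 1.5 → best response Standard.
No profile is a mutual best response for all players.

No pure-strategy Nash equilibrium.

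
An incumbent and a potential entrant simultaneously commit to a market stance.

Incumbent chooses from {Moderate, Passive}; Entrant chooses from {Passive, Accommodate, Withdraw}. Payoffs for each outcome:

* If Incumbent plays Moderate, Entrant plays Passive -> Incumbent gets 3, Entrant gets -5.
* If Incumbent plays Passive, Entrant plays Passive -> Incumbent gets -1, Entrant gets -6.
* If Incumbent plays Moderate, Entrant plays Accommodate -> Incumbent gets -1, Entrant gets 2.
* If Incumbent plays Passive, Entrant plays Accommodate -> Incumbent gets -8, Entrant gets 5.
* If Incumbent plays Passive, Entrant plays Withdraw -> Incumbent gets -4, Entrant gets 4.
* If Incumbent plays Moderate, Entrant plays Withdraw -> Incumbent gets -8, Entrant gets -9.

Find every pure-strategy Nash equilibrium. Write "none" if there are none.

Incumbent against Passive: payoffs 3, -1 → best response Moderate.
Incumbent against Accommodate: payoffs -1, -8 → best response Moderate.
Incumbent against Withdraw: payoffs -8, -4 → best response Passive.
Entrant against Moderate: payoffs -5, 2, -9 → best response Accommodate.
Entrant against Passive: payoffs -6, 5, 4 → best response Accommodate.
Mutual best responses: (Moderate, Accommodate).

(Moderate, Accommodate)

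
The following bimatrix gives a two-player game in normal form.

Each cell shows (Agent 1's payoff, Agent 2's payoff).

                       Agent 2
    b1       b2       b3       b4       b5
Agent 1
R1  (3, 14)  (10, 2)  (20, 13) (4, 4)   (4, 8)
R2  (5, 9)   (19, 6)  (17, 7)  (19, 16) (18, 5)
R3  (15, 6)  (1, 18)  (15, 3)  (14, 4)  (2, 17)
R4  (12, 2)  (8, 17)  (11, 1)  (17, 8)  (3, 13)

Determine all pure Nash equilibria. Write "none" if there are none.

The unique pure-strategy Nash equilibrium is (R2, b4).

Mark each player's best response to every combination of opponents' strategies; a profile where every player is best-responding is a pure Nash equilibrium.
Agent 1 against b1: payoffs 3, 5, 15, 12 → best response R3.
Agent 1 against b2: payoffs 10, 19, 1, 8 → best response R2.
Agent 1 against b3: payoffs 20, 17, 15, 11 → best response R1.
Agent 1 against b4: payoffs 4, 19, 14, 17 → best response R2.
Agent 1 against b5: payoffs 4, 18, 2, 3 → best response R2.
Agent 2 against R1: payoffs 14, 2, 13, 4, 8 → best response b1.
Agent 2 against R2: payoffs 9, 6, 7, 16, 5 → best response b4.
Agent 2 against R3: payoffs 6, 18, 3, 4, 17 → best response b2.
Agent 2 against R4: payoffs 2, 17, 1, 8, 13 → best response b2.
Mutual best responses: (R2, b4).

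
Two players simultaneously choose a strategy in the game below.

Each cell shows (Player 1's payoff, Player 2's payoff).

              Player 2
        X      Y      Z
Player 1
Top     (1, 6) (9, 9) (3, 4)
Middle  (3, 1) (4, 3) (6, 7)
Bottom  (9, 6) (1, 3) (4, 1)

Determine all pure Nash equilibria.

Pure-strategy Nash equilibria: (Top, Y); (Middle, Z); (Bottom, X)

(Top, X): Player 1 can switch to Middle (1 → 3). Not NE.
(Top, Y): Player 1 gets 9, best alternative 4; Player 2 gets 9, best alternative 6. No profitable deviation — NE.
(Top, Z): Player 1 can switch to Middle (3 → 6). Not NE.
(Middle, X): Player 1 can switch to Bottom (3 → 9). Not NE.
(Middle, Y): Player 1 can switch to Top (4 → 9). Not NE.
(Middle, Z): Player 1 gets 6, best alternative 4; Player 2 gets 7, best alternative 3. No profitable deviation — NE.
(Bottom, X): Player 1 gets 9, best alternative 3; Player 2 gets 6, best alternative 3. No profitable deviation — NE.
(Bottom, Y): Player 1 can switch to Top (1 → 9). Not NE.
(Bottom, Z): Player 1 can switch to Middle (4 → 6). Not NE.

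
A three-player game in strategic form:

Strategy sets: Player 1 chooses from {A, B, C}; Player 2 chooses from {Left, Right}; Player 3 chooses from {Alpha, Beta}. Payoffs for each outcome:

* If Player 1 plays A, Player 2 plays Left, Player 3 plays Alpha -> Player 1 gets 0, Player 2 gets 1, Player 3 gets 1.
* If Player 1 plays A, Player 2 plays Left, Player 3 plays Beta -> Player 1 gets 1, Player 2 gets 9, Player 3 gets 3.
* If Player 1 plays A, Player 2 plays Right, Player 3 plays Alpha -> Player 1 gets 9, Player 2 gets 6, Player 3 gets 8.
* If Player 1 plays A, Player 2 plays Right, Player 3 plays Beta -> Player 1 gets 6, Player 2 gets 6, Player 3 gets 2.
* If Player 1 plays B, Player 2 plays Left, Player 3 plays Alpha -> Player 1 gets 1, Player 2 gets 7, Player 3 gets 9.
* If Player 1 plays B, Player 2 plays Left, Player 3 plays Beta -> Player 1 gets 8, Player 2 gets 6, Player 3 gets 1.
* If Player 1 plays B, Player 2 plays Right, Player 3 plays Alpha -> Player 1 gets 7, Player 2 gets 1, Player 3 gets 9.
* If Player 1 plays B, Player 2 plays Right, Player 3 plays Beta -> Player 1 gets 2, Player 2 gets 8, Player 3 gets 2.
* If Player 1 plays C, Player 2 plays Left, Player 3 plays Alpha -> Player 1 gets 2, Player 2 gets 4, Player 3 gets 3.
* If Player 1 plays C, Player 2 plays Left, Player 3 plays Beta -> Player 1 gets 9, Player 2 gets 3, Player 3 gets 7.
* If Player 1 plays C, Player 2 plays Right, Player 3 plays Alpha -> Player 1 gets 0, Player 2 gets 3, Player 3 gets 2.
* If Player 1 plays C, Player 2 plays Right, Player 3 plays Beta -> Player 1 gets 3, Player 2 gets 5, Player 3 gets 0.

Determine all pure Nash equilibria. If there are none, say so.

Mark each player's best response to every combination of opponents' strategies; a profile where every player is best-responding is a pure Nash equilibrium.
Player 1 against (Left, Alpha): payoffs 0, 1, 2 → best response C.
Player 1 against (Left, Beta): payoffs 1, 8, 9 → best response C.
Player 1 against (Right, Alpha): payoffs 9, 7, 0 → best response A.
Player 1 against (Right, Beta): payoffs 6, 2, 3 → best response A.
Player 2 against (A, Alpha): payoffs 1, 6 → best response Right.
Player 2 against (A, Beta): payoffs 9, 6 → best response Left.
Player 2 against (B, Alpha): payoffs 7, 1 → best response Left.
Player 2 against (B, Beta): payoffs 6, 8 → best response Right.
Player 2 against (C, Alpha): payoffs 4, 3 → best response Left.
Player 2 against (C, Beta): payoffs 3, 5 → best response Right.
Player 3 against (A, Left): payoffs 1, 3 → best response Beta.
Player 3 against (A, Right): payoffs 8, 2 → best response Alpha.
Player 3 against (B, Left): payoffs 9, 1 → best response Alpha.
Player 3 against (B, Right): payoffs 9, 2 → best response Alpha.
Player 3 against (C, Left): payoffs 3, 7 → best response Beta.
Player 3 against (C, Right): payoffs 2, 0 → best response Alpha.
Mutual best responses: (A, Right, Alpha).

The unique pure-strategy Nash equilibrium is (A, Right, Alpha).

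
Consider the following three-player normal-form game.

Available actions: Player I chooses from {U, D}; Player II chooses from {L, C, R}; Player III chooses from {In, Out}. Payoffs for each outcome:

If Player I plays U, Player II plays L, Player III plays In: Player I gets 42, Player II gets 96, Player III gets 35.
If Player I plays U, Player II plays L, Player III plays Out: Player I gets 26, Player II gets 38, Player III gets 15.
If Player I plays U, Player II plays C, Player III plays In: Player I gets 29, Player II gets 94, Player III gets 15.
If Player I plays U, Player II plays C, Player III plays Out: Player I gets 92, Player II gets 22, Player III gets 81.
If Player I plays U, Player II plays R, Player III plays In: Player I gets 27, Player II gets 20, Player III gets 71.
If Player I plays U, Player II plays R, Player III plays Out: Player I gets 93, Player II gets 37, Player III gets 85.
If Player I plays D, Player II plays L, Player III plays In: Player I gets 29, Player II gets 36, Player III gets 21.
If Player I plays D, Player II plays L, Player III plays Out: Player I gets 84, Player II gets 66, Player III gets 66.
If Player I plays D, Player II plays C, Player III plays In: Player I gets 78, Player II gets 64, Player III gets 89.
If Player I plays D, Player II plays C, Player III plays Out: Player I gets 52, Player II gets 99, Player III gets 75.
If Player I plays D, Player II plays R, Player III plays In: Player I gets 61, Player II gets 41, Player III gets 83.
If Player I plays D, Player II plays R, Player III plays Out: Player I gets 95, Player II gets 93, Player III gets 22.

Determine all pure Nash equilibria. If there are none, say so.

(U, L, In): Player I gets 42, best alternative 29; Player II gets 96, best alternative 94; Player III gets 35, best alternative 15. No profitable deviation — NE.
(U, L, Out): Player I can switch to D (26 → 84). Not NE.
(U, C, In): Player I can switch to D (29 → 78). Not NE.
(U, C, Out): Player II can switch to L (22 → 38). Not NE.
(U, R, In): Player I can switch to D (27 → 61). Not NE.
(U, R, Out): Player I can switch to D (93 → 95). Not NE.
(D, L, In): Player I can switch to U (29 → 42). Not NE.
(D, L, Out): Player II can switch to C (66 → 99). Not NE.
(D, C, In): Player I gets 78, best alternative 29; Player II gets 64, best alternative 41; Player III gets 89, best alternative 75. No profitable deviation — NE.
(D, C, Out): Player I can switch to U (52 → 92). Not NE.
(D, R, In): Player II can switch to C (41 → 64). Not NE.
(D, R, Out): Player II can switch to C (93 → 99). Not NE.

(U, L, In), (D, C, In)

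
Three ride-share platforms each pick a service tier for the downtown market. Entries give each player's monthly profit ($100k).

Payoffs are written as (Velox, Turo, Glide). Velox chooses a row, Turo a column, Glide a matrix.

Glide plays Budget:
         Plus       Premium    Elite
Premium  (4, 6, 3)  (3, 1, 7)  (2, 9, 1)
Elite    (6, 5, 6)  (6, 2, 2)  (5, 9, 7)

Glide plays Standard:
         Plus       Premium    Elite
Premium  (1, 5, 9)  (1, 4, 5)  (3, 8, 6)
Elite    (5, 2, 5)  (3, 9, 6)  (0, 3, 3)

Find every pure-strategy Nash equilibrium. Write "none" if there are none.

(Premium, Elite, Standard), (Elite, Premium, Standard), (Elite, Elite, Budget)

Velox against (Plus, Budget): payoffs 4, 6 → best response Elite.
Velox against (Plus, Standard): payoffs 1, 5 → best response Elite.
Velox against (Premium, Budget): payoffs 3, 6 → best response Elite.
Velox against (Premium, Standard): payoffs 1, 3 → best response Elite.
Velox against (Elite, Budget): payoffs 2, 5 → best response Elite.
Velox against (Elite, Standard): payoffs 3, 0 → best response Premium.
Turo against (Premium, Budget): payoffs 6, 1, 9 → best response Elite.
Turo against (Premium, Standard): payoffs 5, 4, 8 → best response Elite.
Turo against (Elite, Budget): payoffs 5, 2, 9 → best response Elite.
Turo against (Elite, Standard): payoffs 2, 9, 3 → best response Premium.
Glide against (Premium, Plus): payoffs 3, 9 → best response Standard.
Glide against (Premium, Premium): payoffs 7, 5 → best response Budget.
Glide against (Premium, Elite): payoffs 1, 6 → best response Standard.
Glide against (Elite, Plus): payoffs 6, 5 → best response Budget.
Glide against (Elite, Premium): payoffs 2, 6 → best response Standard.
Glide against (Elite, Elite): payoffs 7, 3 → best response Budget.
Mutual best responses: (Premium, Elite, Standard); (Elite, Premium, Standard); (Elite, Elite, Budget).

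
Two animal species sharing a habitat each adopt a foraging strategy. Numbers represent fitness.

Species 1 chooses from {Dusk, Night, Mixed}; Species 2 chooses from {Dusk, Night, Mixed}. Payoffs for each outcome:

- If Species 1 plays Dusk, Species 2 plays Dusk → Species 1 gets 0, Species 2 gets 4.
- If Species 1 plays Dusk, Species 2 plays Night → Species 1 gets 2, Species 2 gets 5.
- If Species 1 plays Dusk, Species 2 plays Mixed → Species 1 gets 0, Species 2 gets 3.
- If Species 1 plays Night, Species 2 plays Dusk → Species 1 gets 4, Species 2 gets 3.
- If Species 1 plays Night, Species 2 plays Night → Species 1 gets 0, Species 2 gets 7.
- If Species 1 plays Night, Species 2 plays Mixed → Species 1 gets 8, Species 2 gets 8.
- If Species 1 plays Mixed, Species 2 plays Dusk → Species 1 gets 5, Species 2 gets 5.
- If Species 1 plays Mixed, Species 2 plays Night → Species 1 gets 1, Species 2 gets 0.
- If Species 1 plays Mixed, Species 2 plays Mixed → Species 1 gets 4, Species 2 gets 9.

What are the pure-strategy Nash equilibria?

(Dusk, Night), (Night, Mixed)

(Dusk, Dusk): Species 1 can switch to Night (0 → 4). Not NE.
(Dusk, Night): Species 1 gets 2, best alternative 1; Species 2 gets 5, best alternative 4. No profitable deviation — NE.
(Dusk, Mixed): Species 1 can switch to Night (0 → 8). Not NE.
(Night, Dusk): Species 1 can switch to Mixed (4 → 5). Not NE.
(Night, Night): Species 1 can switch to Dusk (0 → 2). Not NE.
(Night, Mixed): Species 1 gets 8, best alternative 4; Species 2 gets 8, best alternative 7. No profitable deviation — NE.
(Mixed, Dusk): Species 2 can switch to Mixed (5 → 9). Not NE.
(Mixed, Night): Species 1 can switch to Dusk (1 → 2). Not NE.
(Mixed, Mixed): Species 1 can switch to Night (4 → 8). Not NE.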